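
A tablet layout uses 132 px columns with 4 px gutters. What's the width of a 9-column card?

9-column span = 9·132 + 8·4 = 1220 px.

1220 px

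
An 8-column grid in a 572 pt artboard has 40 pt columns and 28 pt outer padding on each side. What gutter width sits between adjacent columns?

Content width = 572 − 2·28 = 516 pt.
8·40 + 7g = 516 → 7g = 196 → g = 28 pt.

28 pt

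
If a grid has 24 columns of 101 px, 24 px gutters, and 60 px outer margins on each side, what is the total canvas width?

3096 px

Adding margins, columns and gutters: 120 + 2424 + 552 = 3096 px.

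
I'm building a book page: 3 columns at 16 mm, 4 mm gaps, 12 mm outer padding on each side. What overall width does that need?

80 mm

Total width: 2·12 + 3·16 + 2·4 = 80 mm.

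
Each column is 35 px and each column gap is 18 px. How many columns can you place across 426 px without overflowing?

Each extra column adds 35 + 18 = 53 px.
(426 + 18) / 53 = 8.38, so 8 columns fit.

8 columns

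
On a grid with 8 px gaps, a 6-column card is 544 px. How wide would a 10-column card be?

912 px

6 columns + 5 gaps: 6c + 5·8 = 544.
6c = 544 − 40 = 504, so c = 84 px.
10-column span = 10·84 + 9·8 = 912 px.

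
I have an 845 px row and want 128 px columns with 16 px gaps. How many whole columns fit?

5 columns: 5·128 + 4·16 = 704 px ≤ 845.
6 columns: 848 px > 845. So 5.

5 columns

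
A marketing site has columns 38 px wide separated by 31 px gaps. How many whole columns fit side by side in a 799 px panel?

12 columns: 12·38 + 11·31 = 797 px ≤ 799.
13 columns: 866 px > 799. So 12.

12 columns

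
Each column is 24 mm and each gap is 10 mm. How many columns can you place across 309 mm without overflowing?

9 columns

k columns need k·24 + (k−1)·10 = k·34 − 10.
k·34 − 10 ≤ 309 → k ≤ 319 / 34 ≈ 9.38, so k = 9.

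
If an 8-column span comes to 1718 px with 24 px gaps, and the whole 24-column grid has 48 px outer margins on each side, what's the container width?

5298 px

8c + 7·24 = 1718 → 8c = 1550 → c = 193.75 px.
Container = 2·48 + 24·193.75 + 23·24 = 96 + 4650 + 552 = 5298 px.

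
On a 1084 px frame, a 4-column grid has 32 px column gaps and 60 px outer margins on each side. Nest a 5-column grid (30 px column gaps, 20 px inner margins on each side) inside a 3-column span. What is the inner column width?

111 px

Take off 120 px of margins, leaving 964 px.
4c + 3·32 = 964 → 4c = 868 → c = 217 px.
Span of 3: 3·217 + 2·32 = 651 + 64 = 715 px.
Inner content = 715 − 2·20 = 675 px.
5d + 4·30 = 675 → 5d = 555 → d = 111 px.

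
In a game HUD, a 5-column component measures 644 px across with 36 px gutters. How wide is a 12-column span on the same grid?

1596 px

Subtracting 4 gutters of 36 leaves 500 for 5 columns, so c = 100 px.
Span of 12: 12·100 + 11·36 = 1200 + 396 = 1596 px.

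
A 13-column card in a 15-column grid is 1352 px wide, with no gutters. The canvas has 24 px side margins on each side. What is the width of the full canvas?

1352 / 13 = 104 px per column.
Summing: 48 + 1560 = 1608 px.

1608 px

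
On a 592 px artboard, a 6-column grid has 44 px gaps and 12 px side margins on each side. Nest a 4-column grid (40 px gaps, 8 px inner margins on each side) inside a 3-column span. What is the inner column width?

Subtract both margins: 592 − 2·12 = 568 px.
6 columns + 5 gaps: 6c + 5·44 = 568.
6c = 568 − 220 = 348, so c = 58 px.
3 columns plus 2 gaps: 174 + 88 = 262 px.
Inner content = 262 − 2·8 = 246 px.
Subtracting 3 gaps of 40 leaves 126 for 4 columns, so d = 31.5 px.

31.5 px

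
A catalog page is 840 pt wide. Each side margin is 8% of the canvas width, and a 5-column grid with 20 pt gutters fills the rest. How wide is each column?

125.12 pt

Each margin = 8% of 840 = 67.2 pt; content = 840 − 2·67.2 = 705.6 pt.
5c + 4·20 = 705.6 → 5c = 625.6 → c = 125.12 pt.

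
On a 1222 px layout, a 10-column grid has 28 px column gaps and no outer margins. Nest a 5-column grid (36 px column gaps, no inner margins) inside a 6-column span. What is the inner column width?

1222 − 9·28 = 970; ÷10 gives c = 97 px.
Span of 6: 6·97 + 5·28 = 582 + 140 = 722 px.
Subtracting 4 column gaps of 36 leaves 578 for 5 columns, so d = 115.6 px.

115.6 px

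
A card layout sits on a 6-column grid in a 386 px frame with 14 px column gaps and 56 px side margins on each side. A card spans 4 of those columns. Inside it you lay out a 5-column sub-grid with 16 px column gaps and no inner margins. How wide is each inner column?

22.8 px

Outer content = 386 − 2·56 = 274 px.
6c + 5·14 = 274 → 6c = 204 → c = 34 px.
4-column span = 4·34 + 3·14 = 178 px.
178 − 4·16 = 114; ÷5 gives d = 22.8 px.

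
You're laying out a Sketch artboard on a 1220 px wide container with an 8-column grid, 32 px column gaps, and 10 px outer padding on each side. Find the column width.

122 px

Inside the margins: 1220 − 20 = 1200 px.
Subtracting 7 column gaps of 32 leaves 976 for 8 columns, so c = 122 px.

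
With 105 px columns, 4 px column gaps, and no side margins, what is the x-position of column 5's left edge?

Each column+gutter stride is 109 px; with no margin, 4 of them is 436 px.

436 px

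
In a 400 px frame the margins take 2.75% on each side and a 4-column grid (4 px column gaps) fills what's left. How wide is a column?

Margins: 2.75% × 400 = 11 px each, so content = 400 − 22 = 378 px.
4 columns + 3 column gaps: 4c + 3·4 = 378.
4c = 378 − 12 = 366, so c = 91.5 px.

91.5 px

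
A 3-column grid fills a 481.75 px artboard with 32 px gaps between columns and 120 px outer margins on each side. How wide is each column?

59.25 px

Take off 240 px of margins, leaving 241.75 px.
Subtracting 2 gaps of 32 leaves 177.75 for 3 columns, so c = 59.25 px.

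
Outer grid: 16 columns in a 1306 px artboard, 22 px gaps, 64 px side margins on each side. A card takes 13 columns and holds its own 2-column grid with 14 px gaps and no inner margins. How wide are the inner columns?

Take off 128 px of margins, leaving 1178 px.
1178 − 15·22 = 848; ÷16 gives c = 53 px.
Span of 13: 13·53 + 12·22 = 689 + 264 = 953 px.
2 columns + 1 gap: 2d + 1·14 = 953.
2d = 953 − 14 = 939, so d = 469.5 px.

469.5 px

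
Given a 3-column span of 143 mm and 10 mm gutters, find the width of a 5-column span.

Subtracting 2 gutters of 10 leaves 123 for 3 columns, so c = 41 mm.
5-column span = 5·41 + 4·10 = 245 mm.

245 mm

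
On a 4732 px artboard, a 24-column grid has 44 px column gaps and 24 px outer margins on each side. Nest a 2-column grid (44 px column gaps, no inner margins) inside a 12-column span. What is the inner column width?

1138 px

Take off 48 px of margins, leaving 4684 px.
Subtracting 23 column gaps of 44 leaves 3672 for 24 columns, so c = 153 px.
12 columns plus 11 column gaps: 1836 + 484 = 2320 px.
2d + 1·44 = 2320 → 2d = 2276 → d = 1138 px.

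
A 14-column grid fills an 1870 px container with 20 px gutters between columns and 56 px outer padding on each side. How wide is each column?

Take off 112 px of margins, leaving 1758 px.
1758 − 13·20 = 1498; ÷14 gives c = 107 px.

107 px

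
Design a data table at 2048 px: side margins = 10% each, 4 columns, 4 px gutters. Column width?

406.6 px

Margins: 10% × 2048 = 204.8 px each, so content = 2048 − 409.6 = 1638.4 px.
1638.4 − 3·4 = 1626.4; ÷4 gives c = 406.6 px.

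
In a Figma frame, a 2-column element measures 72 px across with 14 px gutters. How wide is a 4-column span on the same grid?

158 px

Subtracting 1 gutter of 14 leaves 58 for 2 columns, so c = 29 px.
4-column span = 4·29 + 3·14 = 158 px.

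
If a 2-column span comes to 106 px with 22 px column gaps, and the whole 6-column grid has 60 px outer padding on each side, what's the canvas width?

2 columns + 1 column gap: 2c + 1·22 = 106.
2c = 106 − 22 = 84, so c = 42 px.
Canvas = 2·60 + 6·42 + 5·22 = 120 + 252 + 110 = 482 px.

482 px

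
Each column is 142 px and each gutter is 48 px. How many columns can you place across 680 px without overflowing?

3 columns

k columns need k·142 + (k−1)·48 = k·190 − 48.
k·190 − 48 ≤ 680 → k ≤ 728 / 190 ≈ 3.83, so k = 3.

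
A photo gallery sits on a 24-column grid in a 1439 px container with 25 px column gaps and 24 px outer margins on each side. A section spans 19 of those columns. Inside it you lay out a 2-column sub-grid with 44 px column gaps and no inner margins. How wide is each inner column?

526 px

Inside the margins: 1439 − 48 = 1391 px.
24 columns + 23 column gaps: 24c + 23·25 = 1391.
24c = 1391 − 575 = 816, so c = 34 px.
19-column span = 19·34 + 18·25 = 1096 px.
2 columns + 1 column gap: 2d + 1·44 = 1096.
2d = 1096 − 44 = 1052, so d = 526 px.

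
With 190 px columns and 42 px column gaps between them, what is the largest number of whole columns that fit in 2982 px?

k columns need k·190 + (k−1)·42 = k·232 − 42.
k·232 − 42 ≤ 2982 → k ≤ 3024 / 232 ≈ 13.03, so k = 13.

13 columns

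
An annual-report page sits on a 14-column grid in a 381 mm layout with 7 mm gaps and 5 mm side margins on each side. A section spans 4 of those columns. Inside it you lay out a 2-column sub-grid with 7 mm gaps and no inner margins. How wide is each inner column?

Outer content = 381 − 2·5 = 371 mm.
14 columns + 13 gaps: 14c + 13·7 = 371.
14c = 371 − 91 = 280, so c = 20 mm.
4 columns plus 3 gaps: 80 + 21 = 101 mm.
2d + 1·7 = 101 → 2d = 94 → d = 47 mm.

47 mm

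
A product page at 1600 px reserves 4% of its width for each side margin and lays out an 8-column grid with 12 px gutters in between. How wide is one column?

173.5 px

Each margin = 4% of 1600 = 64 px; content = 1600 − 2·64 = 1472 px.
Subtracting 7 gutters of 12 leaves 1388 for 8 columns, so c = 173.5 px.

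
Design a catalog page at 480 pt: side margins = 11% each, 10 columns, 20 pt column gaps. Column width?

19.44 pt

Margins: 11% × 480 = 52.8 pt each, so content = 480 − 105.6 = 374.4 pt.
10c + 9·20 = 374.4 → 10c = 194.4 → c = 19.44 pt.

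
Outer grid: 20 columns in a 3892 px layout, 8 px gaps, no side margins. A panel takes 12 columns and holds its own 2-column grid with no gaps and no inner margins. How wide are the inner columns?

3892 − 19·8 = 3740; ÷20 gives c = 187 px.
12-column span = 12·187 + 11·8 = 2332 px.
With no gaps, each column is 2332/2 = 1166 px.

1166 px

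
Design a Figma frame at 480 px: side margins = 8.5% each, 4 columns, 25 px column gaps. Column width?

Each margin = 8.5% of 480 = 40.8 px; content = 480 − 2·40.8 = 398.4 px.
4 columns + 3 column gaps: 4c + 3·25 = 398.4.
4c = 398.4 − 75 = 323.4, so c = 80.85 px.

80.85 px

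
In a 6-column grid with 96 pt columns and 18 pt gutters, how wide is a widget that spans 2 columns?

210 pt

2-column span = 2·96 + 1·18 = 210 pt.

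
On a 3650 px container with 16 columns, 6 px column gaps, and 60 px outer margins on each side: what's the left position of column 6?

Content = 3650 − 2·60 = 3530 px.
3530 − 15·6 = 3440; ÷16 gives c = 215 px.
Before column 6: the margin + 5 columns + 5 column gaps.
Offset = 60 + 5·(215 + 6) = 60 + 1105 = 1165 px.

1165 px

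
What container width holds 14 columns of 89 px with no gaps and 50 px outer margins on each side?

Total width: 2·50 + 14·89 = 1346 px.

1346 px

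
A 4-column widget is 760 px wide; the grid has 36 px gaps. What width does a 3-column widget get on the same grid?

561 px

4c + 3·36 = 760 → 4c = 652 → c = 163 px.
3-column span = 3·163 + 2·36 = 561 px.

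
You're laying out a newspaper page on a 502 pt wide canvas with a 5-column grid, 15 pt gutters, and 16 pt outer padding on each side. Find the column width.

82 pt

Inside the margins: 502 − 32 = 470 pt.
5c + 4·15 = 470 → 5c = 410 → c = 82 pt.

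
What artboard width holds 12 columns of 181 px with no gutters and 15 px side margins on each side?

2202 px

Summing: 30 + 2172 = 2202 px.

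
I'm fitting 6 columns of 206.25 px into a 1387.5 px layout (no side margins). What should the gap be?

30 px

6 columns take 6·206.25 = 1237.5 px; remaining 150 splits into 5 gaps.
g = 150 / 5 = 30 px.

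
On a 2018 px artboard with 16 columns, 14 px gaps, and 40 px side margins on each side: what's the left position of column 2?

162 px

Subtract both margins: 2018 − 2·40 = 1938 px.
Subtracting 15 gaps of 14 leaves 1728 for 16 columns, so c = 108 px.
Column 2 starts at margin + 1·(column + gutter) = 40 + 1·122 = 162 px.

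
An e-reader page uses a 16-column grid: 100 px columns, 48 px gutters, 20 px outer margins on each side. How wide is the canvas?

Canvas = 2·20 + 16·100 + 15·48 = 40 + 1600 + 720 = 2360 px.

2360 px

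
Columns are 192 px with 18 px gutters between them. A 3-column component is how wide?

3-column span = 3·192 + 2·18 = 612 px.

612 px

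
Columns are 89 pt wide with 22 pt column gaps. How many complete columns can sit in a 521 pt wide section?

k columns need k·89 + (k−1)·22 = k·111 − 22.
k·111 − 22 ≤ 521 → k ≤ 543 / 111 ≈ 4.89, so k = 4.

4 columns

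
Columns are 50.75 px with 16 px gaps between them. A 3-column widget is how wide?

184.25 px

3 columns plus 2 gaps: 152.25 + 32 = 184.25 px.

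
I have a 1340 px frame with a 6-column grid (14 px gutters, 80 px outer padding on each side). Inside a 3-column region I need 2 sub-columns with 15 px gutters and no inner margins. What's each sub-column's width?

Inside the margins: 1340 − 160 = 1180 px.
6 columns + 5 gutters: 6c + 5·14 = 1180.
6c = 1180 − 70 = 1110, so c = 185 px.
Span of 3: 3·185 + 2·14 = 555 + 28 = 583 px.
2d + 1·15 = 583 → 2d = 568 → d = 284 px.

284 px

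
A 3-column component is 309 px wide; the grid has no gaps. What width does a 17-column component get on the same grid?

1751 px

3c = 309 → c = 103 px.
17-column span = 17·103 = 1751 px.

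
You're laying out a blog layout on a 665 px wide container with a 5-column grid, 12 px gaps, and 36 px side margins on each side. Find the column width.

109 px

Subtract both margins: 665 − 2·36 = 593 px.
593 − 4·12 = 545; ÷5 gives c = 109 px.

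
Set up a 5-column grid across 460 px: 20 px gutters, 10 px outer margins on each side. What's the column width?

Inside the margins: 460 − 20 = 440 px.
5 columns + 4 gutters: 5c + 4·20 = 440.
5c = 440 − 80 = 360, so c = 72 px.

72 px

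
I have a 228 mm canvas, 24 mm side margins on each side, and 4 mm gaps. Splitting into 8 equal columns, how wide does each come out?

Inside the margins: 228 − 48 = 180 mm.
8c + 7·4 = 180 → 8c = 152 → c = 19 mm.

19 mm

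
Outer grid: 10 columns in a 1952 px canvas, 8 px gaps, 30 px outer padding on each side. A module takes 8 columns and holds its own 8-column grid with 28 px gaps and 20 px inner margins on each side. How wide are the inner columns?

Outer content = 1952 − 2·30 = 1892 px.
10c + 9·8 = 1892 → 10c = 1820 → c = 182 px.
8-column span = 8·182 + 7·8 = 1512 px.
Inner content = 1512 − 2·20 = 1472 px.
8 columns + 7 gaps: 8d + 7·28 = 1472.
8d = 1472 − 196 = 1276, so d = 159.5 px.

159.5 px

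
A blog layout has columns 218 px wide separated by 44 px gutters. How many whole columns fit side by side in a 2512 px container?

k columns need k·218 + (k−1)·44 = k·262 − 44.
k·262 − 44 ≤ 2512 → k ≤ 2556 / 262 ≈ 9.76, so k = 9.

9 columns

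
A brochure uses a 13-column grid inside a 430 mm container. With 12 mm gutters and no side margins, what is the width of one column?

22 mm

13c + 12·12 = 430 → 13c = 286 → c = 22 mm.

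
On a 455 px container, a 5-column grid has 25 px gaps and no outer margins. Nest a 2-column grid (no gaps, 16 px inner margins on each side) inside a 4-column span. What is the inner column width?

455 − 4·25 = 355; ÷5 gives c = 71 px.
4 columns plus 3 gaps: 284 + 75 = 359 px.
Inner content = 359 − 2·16 = 327 px.
With no gaps, each column is 327/2 = 163.5 px.

163.5 px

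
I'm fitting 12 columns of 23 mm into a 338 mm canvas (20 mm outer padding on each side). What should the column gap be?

Inside the margins: 338 − 40 = 298 mm.
12 columns take 12·23 = 276 mm; remaining 22 splits into 11 column gaps.
g = 22 / 11 = 2 mm.

2 mm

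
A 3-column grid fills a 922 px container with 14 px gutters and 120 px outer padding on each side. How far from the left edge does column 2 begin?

352 px

Take off 240 px of margins, leaving 682 px.
Subtracting 2 gutters of 14 leaves 654 for 3 columns, so c = 218 px.
Before column 2: the margin + 1 column + 1 gutter.
Offset = 120 + 1·(218 + 14) = 120 + 232 = 352 px.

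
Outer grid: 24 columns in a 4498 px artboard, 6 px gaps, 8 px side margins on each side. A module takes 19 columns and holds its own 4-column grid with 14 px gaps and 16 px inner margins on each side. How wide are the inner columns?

868.25 px

Take off 16 px of margins, leaving 4482 px.
4482 − 23·6 = 4344; ÷24 gives c = 181 px.
19 columns plus 18 gaps: 3439 + 108 = 3547 px.
Inner content = 3547 − 2·16 = 3515 px.
Subtracting 3 gaps of 14 leaves 3473 for 4 columns, so d = 868.25 px.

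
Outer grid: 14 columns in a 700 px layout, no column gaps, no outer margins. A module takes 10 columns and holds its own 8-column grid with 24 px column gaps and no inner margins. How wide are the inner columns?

41.5 px

14c = 700 → c = 50 px.
With no column gaps, 10 columns span 10·50 = 500 px.
500 − 7·24 = 332; ÷8 gives d = 41.5 px.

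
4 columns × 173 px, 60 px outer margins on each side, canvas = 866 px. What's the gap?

Inside the margins: 866 − 120 = 746 px.
4 columns take 4·173 = 692 px; remaining 54 splits into 3 gaps.
g = 54 / 3 = 18 px.

18 px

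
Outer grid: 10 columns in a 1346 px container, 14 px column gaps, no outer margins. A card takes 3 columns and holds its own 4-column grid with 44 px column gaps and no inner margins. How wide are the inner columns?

Subtracting 9 column gaps of 14 leaves 1220 for 10 columns, so c = 122 px.
3 columns plus 2 column gaps: 366 + 28 = 394 px.
Subtracting 3 column gaps of 44 leaves 262 for 4 columns, so d = 65.5 px.

65.5 px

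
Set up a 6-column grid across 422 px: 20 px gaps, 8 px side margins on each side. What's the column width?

Subtract both margins: 422 − 2·8 = 406 px.
6c + 5·20 = 406 → 6c = 306 → c = 51 px.

51 px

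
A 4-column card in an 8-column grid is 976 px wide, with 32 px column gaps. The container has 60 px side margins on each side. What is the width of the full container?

976 − 3·32 = 880; ÷4 gives c = 220 px.
Total width: 2·60 + 8·220 + 7·32 = 2104 px.

2104 px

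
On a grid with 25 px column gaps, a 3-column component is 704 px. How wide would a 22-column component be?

3c + 2·25 = 704 → 3c = 654 → c = 218 px.
22 columns plus 21 column gaps: 4796 + 525 = 5321 px.

5321 px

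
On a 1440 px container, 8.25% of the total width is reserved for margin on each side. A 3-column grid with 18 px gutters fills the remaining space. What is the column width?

Margins: 8.25% × 1440 = 118.8 px each, so content = 1440 − 237.6 = 1202.4 px.
3c + 2·18 = 1202.4 → 3c = 1166.4 → c = 388.8 px.

388.8 px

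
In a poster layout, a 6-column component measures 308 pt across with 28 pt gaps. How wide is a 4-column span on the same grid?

196 pt

6 columns + 5 gaps: 6c + 5·28 = 308.
6c = 308 − 140 = 168, so c = 28 pt.
Span of 4: 4·28 + 3·28 = 112 + 84 = 196 pt.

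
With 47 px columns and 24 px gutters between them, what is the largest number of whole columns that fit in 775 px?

11 columns

k columns need k·47 + (k−1)·24 = k·71 − 24.
k·71 − 24 ≤ 775 → k ≤ 799 / 71 ≈ 11.25, so k = 11.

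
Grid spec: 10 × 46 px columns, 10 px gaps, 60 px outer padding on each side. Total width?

Adding margins, columns and gutters: 120 + 460 + 90 = 670 px.

670 px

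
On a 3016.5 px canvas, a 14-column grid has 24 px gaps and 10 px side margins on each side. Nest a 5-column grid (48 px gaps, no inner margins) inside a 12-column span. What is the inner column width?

474.6 px

Inside the margins: 3016.5 − 20 = 2996.5 px.
2996.5 − 13·24 = 2684.5; ÷14 gives c = 191.75 px.
Span of 12: 12·191.75 + 11·24 = 2301 + 264 = 2565 px.
Subtracting 4 gaps of 48 leaves 2373 for 5 columns, so d = 474.6 px.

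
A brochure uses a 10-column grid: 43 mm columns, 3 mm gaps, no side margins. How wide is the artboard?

Summing: 430 + 27 = 457 mm.

457 mm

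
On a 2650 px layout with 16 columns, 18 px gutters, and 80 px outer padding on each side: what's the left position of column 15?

2274.5 px

Inside the margins: 2650 − 160 = 2490 px.
16 columns + 15 gutters: 16c + 15·18 = 2490.
16c = 2490 − 270 = 2220, so c = 138.75 px.
Column 15 starts at margin + 14·(column + gutter) = 80 + 14·156.75 = 2274.5 px.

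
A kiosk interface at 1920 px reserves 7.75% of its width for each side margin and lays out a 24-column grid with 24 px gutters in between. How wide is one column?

44.6 px

1920 × (1 − 2·7.75%) = 1920 × 84.5% = 1622.4 px for the columns.
24c + 23·24 = 1622.4 → 24c = 1070.4 → c = 44.6 px.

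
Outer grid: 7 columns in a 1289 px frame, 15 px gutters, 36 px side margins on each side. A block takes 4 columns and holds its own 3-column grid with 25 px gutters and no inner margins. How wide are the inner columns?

Inside the margins: 1289 − 72 = 1217 px.
1217 − 6·15 = 1127; ÷7 gives c = 161 px.
Span of 4: 4·161 + 3·15 = 644 + 45 = 689 px.
3 columns + 2 gutters: 3d + 2·25 = 689.
3d = 689 − 50 = 639, so d = 213 px.

213 px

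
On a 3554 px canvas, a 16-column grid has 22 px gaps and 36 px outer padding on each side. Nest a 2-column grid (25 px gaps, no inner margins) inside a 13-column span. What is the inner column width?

1400 px

Inside the margins: 3554 − 72 = 3482 px.
3482 − 15·22 = 3152; ÷16 gives c = 197 px.
13-column span = 13·197 + 12·22 = 2825 px.
2825 − 1·25 = 2800; ÷2 gives d = 1400 px.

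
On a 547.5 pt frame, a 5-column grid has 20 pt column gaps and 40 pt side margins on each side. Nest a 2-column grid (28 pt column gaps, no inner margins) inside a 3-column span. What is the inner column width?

122.25 pt

Outer content = 547.5 − 2·40 = 467.5 pt.
Subtracting 4 column gaps of 20 leaves 387.5 for 5 columns, so c = 77.5 pt.
Span of 3: 3·77.5 + 2·20 = 232.5 + 40 = 272.5 pt.
Subtracting 1 column gap of 28 leaves 244.5 for 2 columns, so d = 122.25 pt.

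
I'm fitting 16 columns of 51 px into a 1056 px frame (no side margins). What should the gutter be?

16·51 + 15g = 1056 → 15g = 240 → g = 16 px.

16 px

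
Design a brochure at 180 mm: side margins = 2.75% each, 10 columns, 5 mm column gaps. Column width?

12.51 mm

Each margin = 2.75% of 180 = 4.95 mm; content = 180 − 2·4.95 = 170.1 mm.
10c + 9·5 = 170.1 → 10c = 125.1 → c = 12.51 mm.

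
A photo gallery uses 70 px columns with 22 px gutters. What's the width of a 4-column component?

346 px

Span of 4: 4·70 + 3·22 = 280 + 66 = 346 px.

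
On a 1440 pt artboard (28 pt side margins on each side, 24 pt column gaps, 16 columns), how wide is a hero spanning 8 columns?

Subtract both margins: 1440 − 2·28 = 1384 pt.
Subtracting 15 column gaps of 24 leaves 1024 for 16 columns, so c = 64 pt.
8-column span = 8·64 + 7·24 = 680 pt.

680 pt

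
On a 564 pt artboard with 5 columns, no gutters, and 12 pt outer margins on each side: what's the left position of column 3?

228 pt

Take off 24 pt of margins, leaving 540 pt.
540 / 5 = 108 pt per column.
Each column+gutter stride is 108 pt; 2 of them past the 12 pt margin is 12 + 216 = 228 pt.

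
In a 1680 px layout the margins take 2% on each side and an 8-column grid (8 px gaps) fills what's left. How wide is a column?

194.6 px

Margins: 2% × 1680 = 33.6 px each, so content = 1680 − 67.2 = 1612.8 px.
8c + 7·8 = 1612.8 → 8c = 1556.8 → c = 194.6 px.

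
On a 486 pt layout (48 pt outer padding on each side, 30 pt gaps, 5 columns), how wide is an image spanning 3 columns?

Content width = 486 − 2·48 = 390 pt.
5c + 4·30 = 390 → 5c = 270 → c = 54 pt.
3 columns plus 2 gaps: 162 + 60 = 222 pt.

222 pt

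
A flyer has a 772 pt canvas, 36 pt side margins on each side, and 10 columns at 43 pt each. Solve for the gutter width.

30 pt

Subtract both margins: 772 − 2·36 = 700 pt.
10·43 + 9g = 700 → 9g = 270 → g = 30 pt.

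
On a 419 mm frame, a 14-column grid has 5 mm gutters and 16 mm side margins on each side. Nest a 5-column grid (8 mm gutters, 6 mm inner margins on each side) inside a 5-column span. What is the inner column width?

Subtract both margins: 419 − 2·16 = 387 mm.
14 columns + 13 gutters: 14c + 13·5 = 387.
14c = 387 − 65 = 322, so c = 23 mm.
5 columns plus 4 gutters: 115 + 20 = 135 mm.
Inner content = 135 − 2·6 = 123 mm.
5 columns + 4 gutters: 5d + 4·8 = 123.
5d = 123 − 32 = 91, so d = 18.2 mm.

18.2 mm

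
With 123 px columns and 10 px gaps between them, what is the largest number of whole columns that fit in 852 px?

6 columns

6 columns: 6·123 + 5·10 = 788 px ≤ 852.
7 columns: 921 px > 852. So 6.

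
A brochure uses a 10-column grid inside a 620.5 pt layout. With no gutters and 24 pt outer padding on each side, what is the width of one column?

Inside the margins: 620.5 − 48 = 572.5 pt.
10c = 572.5 → c = 57.25 pt.

57.25 pt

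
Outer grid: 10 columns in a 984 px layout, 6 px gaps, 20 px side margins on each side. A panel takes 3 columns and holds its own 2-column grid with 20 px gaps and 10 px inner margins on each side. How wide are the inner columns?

119.5 px

Take off 40 px of margins, leaving 944 px.
10 columns + 9 gaps: 10c + 9·6 = 944.
10c = 944 − 54 = 890, so c = 89 px.
3 columns plus 2 gaps: 267 + 12 = 279 px.
Inner content = 279 − 2·10 = 259 px.
259 − 1·20 = 239; ÷2 gives d = 119.5 px.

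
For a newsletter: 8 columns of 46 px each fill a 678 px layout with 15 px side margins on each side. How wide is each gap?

Take off 30 px of margins, leaving 648 px.
8 columns take 8·46 = 368 px; remaining 280 splits into 7 gaps.
g = 280 / 7 = 40 px.

40 px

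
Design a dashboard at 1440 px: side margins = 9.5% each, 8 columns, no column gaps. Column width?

145.8 px

Each margin = 9.5% of 1440 = 136.8 px; content = 1440 − 2·136.8 = 1166.4 px.
8c = 1166.4 → c = 145.8 px.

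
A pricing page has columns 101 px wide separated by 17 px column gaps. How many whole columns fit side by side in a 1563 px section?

13 columns

13 columns: 13·101 + 12·17 = 1517 px ≤ 1563.
14 columns: 1635 px > 1563. So 13.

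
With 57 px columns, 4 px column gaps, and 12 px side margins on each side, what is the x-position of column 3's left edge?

Each column+gutter stride is 61 px; 2 of them past the 12 px margin is 12 + 122 = 134 px.

134 px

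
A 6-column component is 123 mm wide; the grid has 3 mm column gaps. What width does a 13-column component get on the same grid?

6c + 5·3 = 123 → 6c = 108 → c = 18 mm.
13 columns plus 12 column gaps: 234 + 36 = 270 mm.

270 mm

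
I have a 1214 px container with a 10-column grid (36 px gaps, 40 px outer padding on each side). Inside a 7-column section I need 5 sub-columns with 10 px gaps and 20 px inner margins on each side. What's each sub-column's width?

Subtract both margins: 1214 − 2·40 = 1134 px.
1134 − 9·36 = 810; ÷10 gives c = 81 px.
7 columns plus 6 gaps: 567 + 216 = 783 px.
Inner content = 783 − 2·20 = 743 px.
743 − 4·10 = 703; ÷5 gives d = 140.6 px.

140.6 px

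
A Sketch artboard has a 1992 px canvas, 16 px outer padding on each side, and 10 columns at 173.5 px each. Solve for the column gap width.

25 px

Subtract both margins: 1992 − 2·16 = 1960 px.
10 columns take 10·173.5 = 1735 px; remaining 225 splits into 9 column gaps.
g = 225 / 9 = 25 px.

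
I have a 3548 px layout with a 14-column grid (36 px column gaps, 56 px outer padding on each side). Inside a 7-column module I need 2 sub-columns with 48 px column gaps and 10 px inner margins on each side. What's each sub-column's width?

Take off 112 px of margins, leaving 3436 px.
Subtracting 13 column gaps of 36 leaves 2968 for 14 columns, so c = 212 px.
7 columns plus 6 column gaps: 1484 + 216 = 1700 px.
Inner content = 1700 − 2·10 = 1680 px.
Subtracting 1 column gap of 48 leaves 1632 for 2 columns, so d = 816 px.

816 px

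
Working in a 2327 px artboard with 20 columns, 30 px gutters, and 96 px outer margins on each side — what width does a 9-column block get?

944.25 px

Content width = 2327 − 2·96 = 2135 px.
2135 − 19·30 = 1565; ÷20 gives c = 78.25 px.
9-column span = 9·78.25 + 8·30 = 944.25 px.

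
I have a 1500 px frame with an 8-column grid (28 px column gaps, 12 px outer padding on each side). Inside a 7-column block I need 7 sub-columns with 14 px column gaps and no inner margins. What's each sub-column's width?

172 px

Take off 24 px of margins, leaving 1476 px.
8 columns + 7 column gaps: 8c + 7·28 = 1476.
8c = 1476 − 196 = 1280, so c = 160 px.
7 columns plus 6 column gaps: 1120 + 168 = 1288 px.
1288 − 6·14 = 1204; ÷7 gives d = 172 px.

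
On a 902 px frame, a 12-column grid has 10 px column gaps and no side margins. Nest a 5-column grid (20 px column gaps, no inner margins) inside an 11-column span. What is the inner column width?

149.2 px

902 − 11·10 = 792; ÷12 gives c = 66 px.
11-column span = 11·66 + 10·10 = 826 px.
Subtracting 4 column gaps of 20 leaves 746 for 5 columns, so d = 149.2 px.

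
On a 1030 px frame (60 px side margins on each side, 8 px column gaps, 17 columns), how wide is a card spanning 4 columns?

Take off 120 px of margins, leaving 910 px.
17 columns + 16 column gaps: 17c + 16·8 = 910.
17c = 910 − 128 = 782, so c = 46 px.
4 columns plus 3 column gaps: 184 + 24 = 208 px.

208 px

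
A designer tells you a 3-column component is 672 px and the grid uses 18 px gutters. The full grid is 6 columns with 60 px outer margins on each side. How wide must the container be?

3c + 2·18 = 672 → 3c = 636 → c = 212 px.
Total width: 2·60 + 6·212 + 5·18 = 1482 px.

1482 px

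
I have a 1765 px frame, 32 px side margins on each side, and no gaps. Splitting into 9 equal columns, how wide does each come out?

189 px

Take off 64 px of margins, leaving 1701 px.
With no gaps, each column is 1701/9 = 189 px.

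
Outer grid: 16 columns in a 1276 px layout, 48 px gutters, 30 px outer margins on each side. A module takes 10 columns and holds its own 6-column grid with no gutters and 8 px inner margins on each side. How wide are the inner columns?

121 px

Subtract both margins: 1276 − 2·30 = 1216 px.
Subtracting 15 gutters of 48 leaves 496 for 16 columns, so c = 31 px.
10-column span = 10·31 + 9·48 = 742 px.
Inner content = 742 − 2·8 = 726 px.
726 / 6 = 121 px per column.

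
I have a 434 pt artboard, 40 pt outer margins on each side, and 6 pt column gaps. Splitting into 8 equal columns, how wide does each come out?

39 pt

Take off 80 pt of margins, leaving 354 pt.
354 − 7·6 = 312; ÷8 gives c = 39 pt.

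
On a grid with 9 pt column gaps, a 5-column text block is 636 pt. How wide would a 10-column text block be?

1281 pt

636 − 4·9 = 600; ÷5 gives c = 120 pt.
10 columns plus 9 column gaps: 1200 + 81 = 1281 pt.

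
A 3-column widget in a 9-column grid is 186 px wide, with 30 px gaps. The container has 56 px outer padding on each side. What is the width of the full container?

730 px

Subtracting 2 gaps of 30 leaves 126 for 3 columns, so c = 42 px.
Total width: 2·56 + 9·42 + 8·30 = 730 px.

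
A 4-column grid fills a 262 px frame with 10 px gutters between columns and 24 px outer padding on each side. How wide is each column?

46 px

Inside the margins: 262 − 48 = 214 px.
Subtracting 3 gutters of 10 leaves 184 for 4 columns, so c = 46 px.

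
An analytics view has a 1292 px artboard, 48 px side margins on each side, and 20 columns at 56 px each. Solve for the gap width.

4 px

Inside the margins: 1292 − 96 = 1196 px.
Columns use 1120 px, leaving 76 px across 19 gaps = 4 px each.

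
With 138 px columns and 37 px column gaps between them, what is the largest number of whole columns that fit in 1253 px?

Each extra column adds 138 + 37 = 175 px.
(1253 + 37) / 175 = 7.37, so 7 columns fit.

7 columns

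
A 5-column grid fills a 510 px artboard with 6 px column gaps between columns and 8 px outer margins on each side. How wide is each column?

Inside the margins: 510 − 16 = 494 px.
494 − 4·6 = 470; ÷5 gives c = 94 px.

94 px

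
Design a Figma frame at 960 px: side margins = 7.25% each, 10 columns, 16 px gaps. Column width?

67.68 px

Margins: 7.25% × 960 = 69.6 px each, so content = 960 − 139.2 = 820.8 px.
820.8 − 9·16 = 676.8; ÷10 gives c = 67.68 px.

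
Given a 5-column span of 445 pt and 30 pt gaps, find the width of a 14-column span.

1300 pt

5c + 4·30 = 445 → 5c = 325 → c = 65 pt.
14-column span = 14·65 + 13·30 = 1300 pt.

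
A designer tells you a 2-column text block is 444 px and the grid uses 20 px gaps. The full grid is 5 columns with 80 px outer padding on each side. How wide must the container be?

2c + 1·20 = 444 → 2c = 424 → c = 212 px.
Total width: 2·80 + 5·212 + 4·20 = 1300 px.

1300 px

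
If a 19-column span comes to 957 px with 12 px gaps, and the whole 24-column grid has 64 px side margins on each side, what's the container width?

957 − 18·12 = 741; ÷19 gives c = 39 px.
Total width: 2·64 + 24·39 + 23·12 = 1340 px.

1340 px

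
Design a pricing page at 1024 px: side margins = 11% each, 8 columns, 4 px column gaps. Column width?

1024 × (1 − 2·11%) = 1024 × 78% = 798.72 px for the columns.
798.72 − 7·4 = 770.72; ÷8 gives c = 96.34 px.

96.34 px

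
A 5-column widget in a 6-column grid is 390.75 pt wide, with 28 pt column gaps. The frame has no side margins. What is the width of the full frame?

474.5 pt

390.75 − 4·28 = 278.75; ÷5 gives c = 55.75 pt.
Frame = 6·55.75 + 5·28 = 334.5 + 140 = 474.5 pt.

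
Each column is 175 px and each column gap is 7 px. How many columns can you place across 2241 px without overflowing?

12 columns: 12·175 + 11·7 = 2177 px ≤ 2241.
13 columns: 2359 px > 2241. So 12.

12 columns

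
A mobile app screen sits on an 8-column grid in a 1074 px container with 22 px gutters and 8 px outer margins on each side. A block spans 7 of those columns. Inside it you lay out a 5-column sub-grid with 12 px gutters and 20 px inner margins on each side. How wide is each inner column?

Subtract both margins: 1074 − 2·8 = 1058 px.
8 columns + 7 gutters: 8c + 7·22 = 1058.
8c = 1058 − 154 = 904, so c = 113 px.
7 columns plus 6 gutters: 791 + 132 = 923 px.
Inner content = 923 − 2·20 = 883 px.
883 − 4·12 = 835; ÷5 gives d = 167 px.

167 px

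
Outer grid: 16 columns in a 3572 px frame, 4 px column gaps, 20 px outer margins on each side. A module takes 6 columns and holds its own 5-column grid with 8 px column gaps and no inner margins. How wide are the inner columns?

Take off 40 px of margins, leaving 3532 px.
Subtracting 15 column gaps of 4 leaves 3472 for 16 columns, so c = 217 px.
6-column span = 6·217 + 5·4 = 1322 px.
5d + 4·8 = 1322 → 5d = 1290 → d = 258 px.

258 px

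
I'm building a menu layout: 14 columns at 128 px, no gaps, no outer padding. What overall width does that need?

Layout = 14·128 = 1792 = 1792 px.

1792 px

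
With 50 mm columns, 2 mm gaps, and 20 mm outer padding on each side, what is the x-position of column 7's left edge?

Each column+gutter stride is 52 mm; 6 of them past the 20 mm margin is 20 + 312 = 332 mm.

332 mm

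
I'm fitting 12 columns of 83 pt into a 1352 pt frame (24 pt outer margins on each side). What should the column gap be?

28 pt

Subtract both margins: 1352 − 2·24 = 1304 pt.
12·83 + 11g = 1304 → 11g = 308 → g = 28 pt.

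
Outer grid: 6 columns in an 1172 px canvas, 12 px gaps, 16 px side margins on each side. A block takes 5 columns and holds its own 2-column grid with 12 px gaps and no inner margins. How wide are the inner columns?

Outer content = 1172 − 2·16 = 1140 px.
6c + 5·12 = 1140 → 6c = 1080 → c = 180 px.
Span of 5: 5·180 + 4·12 = 900 + 48 = 948 px.
2d + 1·12 = 948 → 2d = 936 → d = 468 px.

468 px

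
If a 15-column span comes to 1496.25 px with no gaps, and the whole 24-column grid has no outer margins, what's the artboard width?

With no gaps, each column is 1496.25/15 = 99.75 px.
Total width: 24·99.75 = 2394 px.

2394 px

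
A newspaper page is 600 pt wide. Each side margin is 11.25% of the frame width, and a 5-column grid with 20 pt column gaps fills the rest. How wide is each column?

600 × (1 − 2·11.25%) = 600 × 77.5% = 465 pt for the columns.
5c + 4·20 = 465 → 5c = 385 → c = 77 pt.

77 pt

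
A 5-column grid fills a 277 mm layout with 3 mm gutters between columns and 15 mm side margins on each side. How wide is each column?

47 mm

Take off 30 mm of margins, leaving 247 mm.
5 columns + 4 gutters: 5c + 4·3 = 247.
5c = 247 − 12 = 235, so c = 47 mm.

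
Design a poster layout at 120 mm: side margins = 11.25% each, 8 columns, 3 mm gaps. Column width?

Each margin = 11.25% of 120 = 13.5 mm; content = 120 − 2·13.5 = 93 mm.
93 − 7·3 = 72; ÷8 gives c = 9 mm.

9 mm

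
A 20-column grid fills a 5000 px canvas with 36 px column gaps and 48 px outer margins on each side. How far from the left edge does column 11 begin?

2518 px

Content = 5000 − 2·48 = 4904 px.
20 columns + 19 column gaps: 20c + 19·36 = 4904.
20c = 4904 − 684 = 4220, so c = 211 px.
Column 11 starts at margin + 10·(column + gutter) = 48 + 10·247 = 2518 px.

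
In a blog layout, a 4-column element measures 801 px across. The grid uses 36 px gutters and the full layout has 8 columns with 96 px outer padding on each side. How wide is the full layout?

1830 px

4c + 3·36 = 801 → 4c = 693 → c = 173.25 px.
Total width: 2·96 + 8·173.25 + 7·36 = 1830 px.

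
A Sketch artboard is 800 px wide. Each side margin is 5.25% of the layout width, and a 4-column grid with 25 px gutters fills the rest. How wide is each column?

Margins: 5.25% × 800 = 42 px each, so content = 800 − 84 = 716 px.
716 − 3·25 = 641; ÷4 gives c = 160.25 px.

160.25 px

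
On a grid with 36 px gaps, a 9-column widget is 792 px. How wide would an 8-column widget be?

Subtracting 8 gaps of 36 leaves 504 for 9 columns, so c = 56 px.
8 columns plus 7 gaps: 448 + 252 = 700 px.

700 px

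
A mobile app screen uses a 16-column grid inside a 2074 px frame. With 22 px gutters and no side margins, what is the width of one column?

Subtracting 15 gutters of 22 leaves 1744 for 16 columns, so c = 109 px.

109 px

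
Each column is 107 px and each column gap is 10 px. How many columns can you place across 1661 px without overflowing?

14 columns

Each extra column adds 107 + 10 = 117 px.
(1661 + 10) / 117 = 14.28, so 14 columns fit.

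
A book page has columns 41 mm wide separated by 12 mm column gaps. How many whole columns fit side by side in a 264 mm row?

5 columns

5 columns: 5·41 + 4·12 = 253 mm ≤ 264.
6 columns: 306 mm > 264. So 5.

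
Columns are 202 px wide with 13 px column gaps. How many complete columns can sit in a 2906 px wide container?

Each extra column adds 202 + 13 = 215 px.
(2906 + 13) / 215 = 13.58, so 13 columns fit.

13 columns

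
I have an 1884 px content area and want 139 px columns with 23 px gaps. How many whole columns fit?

11 columns

11 columns: 11·139 + 10·23 = 1759 px ≤ 1884.
12 columns: 1921 px > 1884. So 11.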